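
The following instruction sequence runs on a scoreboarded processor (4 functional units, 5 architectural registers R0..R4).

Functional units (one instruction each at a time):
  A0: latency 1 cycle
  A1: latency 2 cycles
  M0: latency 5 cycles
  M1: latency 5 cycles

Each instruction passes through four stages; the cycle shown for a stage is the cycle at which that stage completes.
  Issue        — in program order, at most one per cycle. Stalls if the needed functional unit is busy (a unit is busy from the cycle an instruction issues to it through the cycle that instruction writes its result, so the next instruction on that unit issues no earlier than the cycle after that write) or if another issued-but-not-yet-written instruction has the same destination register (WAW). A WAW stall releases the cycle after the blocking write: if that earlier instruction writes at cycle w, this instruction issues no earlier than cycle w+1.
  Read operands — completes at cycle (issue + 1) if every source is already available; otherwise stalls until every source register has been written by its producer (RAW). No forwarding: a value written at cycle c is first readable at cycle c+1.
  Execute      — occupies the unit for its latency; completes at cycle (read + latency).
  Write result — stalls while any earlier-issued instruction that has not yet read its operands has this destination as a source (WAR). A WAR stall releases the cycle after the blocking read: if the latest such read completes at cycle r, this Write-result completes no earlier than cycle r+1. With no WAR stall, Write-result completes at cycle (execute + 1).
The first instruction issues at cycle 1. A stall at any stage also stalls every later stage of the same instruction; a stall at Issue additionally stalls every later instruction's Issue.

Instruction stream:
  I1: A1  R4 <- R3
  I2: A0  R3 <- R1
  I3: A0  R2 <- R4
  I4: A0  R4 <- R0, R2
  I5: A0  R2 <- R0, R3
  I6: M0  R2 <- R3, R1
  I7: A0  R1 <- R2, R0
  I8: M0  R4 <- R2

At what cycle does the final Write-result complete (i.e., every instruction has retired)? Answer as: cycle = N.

cycle = 33

1) issue 1, read 2, done 4, write 5
2) issue 2, read 3, done 4, write 5
3) issue 6, read 7, done 8, write 9  <struct: A0 busy until I2 writes@5>
4) issue 10, read 11, done 12, write 13  <struct: A0 busy until I3 writes@9>
5) issue 14, read 15, done 16, write 17  <struct: A0 busy until I4 writes@13>
6) issue 18, read 19, done 24, write 25  <WAW R2: wait I5 write@17>
7) issue 19, read 26, done 27, write 28  <RAW R2: wait I6 write@25>
8) issue 26, read 27, done 32, write 33  <struct: M0 busy until I6 writes@25>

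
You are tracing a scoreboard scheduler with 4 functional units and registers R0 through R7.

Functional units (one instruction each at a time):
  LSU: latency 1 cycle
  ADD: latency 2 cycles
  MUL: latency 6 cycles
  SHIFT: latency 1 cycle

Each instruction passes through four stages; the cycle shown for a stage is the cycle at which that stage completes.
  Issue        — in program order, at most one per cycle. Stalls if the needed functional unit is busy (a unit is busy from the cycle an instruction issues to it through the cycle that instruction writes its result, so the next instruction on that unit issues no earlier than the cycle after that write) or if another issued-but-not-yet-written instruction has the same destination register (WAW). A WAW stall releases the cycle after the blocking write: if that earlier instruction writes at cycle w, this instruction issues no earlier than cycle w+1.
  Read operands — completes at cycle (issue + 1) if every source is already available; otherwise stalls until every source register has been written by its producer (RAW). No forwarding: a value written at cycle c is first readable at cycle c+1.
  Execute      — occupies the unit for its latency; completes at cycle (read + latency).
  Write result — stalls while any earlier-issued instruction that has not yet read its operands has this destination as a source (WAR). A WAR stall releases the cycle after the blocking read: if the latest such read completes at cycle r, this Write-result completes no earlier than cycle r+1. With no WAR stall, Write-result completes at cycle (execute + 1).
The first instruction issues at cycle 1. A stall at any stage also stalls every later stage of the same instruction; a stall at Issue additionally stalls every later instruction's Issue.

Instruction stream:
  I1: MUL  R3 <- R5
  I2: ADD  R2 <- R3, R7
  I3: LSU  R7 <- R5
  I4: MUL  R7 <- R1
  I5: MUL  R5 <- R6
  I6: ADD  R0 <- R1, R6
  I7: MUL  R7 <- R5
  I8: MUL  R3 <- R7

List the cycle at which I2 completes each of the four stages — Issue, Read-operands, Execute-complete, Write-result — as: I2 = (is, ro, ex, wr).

I2 = (2, 10, 12, 13)

t=1  issue I1 (MUL)
t=2  I1 read-ops | issue I2 (ADD)
t=3  issue I3 (LSU)
t=4  I3 read-ops
t=5  I3 finished on LSU
t=8  I1 finished on MUL
t=9  I1→R3
t=10  I2 read-ops
t=11  I3→R7
t=12  I2 finished on ADD | issue I4 (MUL)
t=13  I2→R2 | I4 read-ops
t=19  I4 finished on MUL
t=20  I4→R7
t=21  issue I5 (MUL)
t=22  I5 read-ops | issue I6 (ADD)
t=23  I6 read-ops
t=25  I6 finished on ADD
t=26  I6→R0
t=28  I5 finished on MUL
t=29  I5→R5
t=30  issue I7 (MUL)
t=31  I7 read-ops
t=37  I7 finished on MUL
t=38  I7→R7
t=39  issue I8 (MUL)
t=40  I8 read-ops
t=46  I8 finished on MUL
t=47  I8→R3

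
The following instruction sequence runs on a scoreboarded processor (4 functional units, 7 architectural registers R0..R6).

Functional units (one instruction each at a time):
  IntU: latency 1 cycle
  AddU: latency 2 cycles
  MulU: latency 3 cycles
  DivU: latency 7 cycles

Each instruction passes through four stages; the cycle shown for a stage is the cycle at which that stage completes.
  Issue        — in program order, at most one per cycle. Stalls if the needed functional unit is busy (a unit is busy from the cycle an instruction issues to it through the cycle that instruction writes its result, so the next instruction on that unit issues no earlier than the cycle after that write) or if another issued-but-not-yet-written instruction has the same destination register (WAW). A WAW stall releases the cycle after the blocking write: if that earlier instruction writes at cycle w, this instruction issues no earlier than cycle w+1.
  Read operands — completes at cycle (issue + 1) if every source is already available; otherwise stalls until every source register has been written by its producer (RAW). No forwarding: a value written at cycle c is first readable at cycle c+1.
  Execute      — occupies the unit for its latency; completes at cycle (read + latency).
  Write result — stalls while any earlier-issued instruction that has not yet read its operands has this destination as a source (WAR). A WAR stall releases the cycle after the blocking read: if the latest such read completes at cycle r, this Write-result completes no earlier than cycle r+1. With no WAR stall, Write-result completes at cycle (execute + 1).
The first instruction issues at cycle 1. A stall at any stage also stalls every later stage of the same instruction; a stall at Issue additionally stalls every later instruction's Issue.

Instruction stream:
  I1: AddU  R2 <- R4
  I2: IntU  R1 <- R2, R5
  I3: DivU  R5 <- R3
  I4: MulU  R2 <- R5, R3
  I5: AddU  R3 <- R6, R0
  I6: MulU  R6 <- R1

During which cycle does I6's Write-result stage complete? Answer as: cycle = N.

cycle = 23

t=1  I1→AddU
t=2  I1 RO | I2→IntU
t=3  I3→DivU
t=4  I1 EX | I3 RO
t=5  I1 WR R2
t=6  I2 RO | I4→MulU
t=7  I2 EX | I5→AddU
t=8  I2 WR R1 | I5 RO
t=10  I5 EX
t=11  I3 EX
t=12  I3 WR R5
t=13  I4 RO
t=14  I5 WR R3
t=16  I4 EX
t=17  I4 WR R2
t=18  I6→MulU
t=19  I6 RO
t=22  I6 EX
t=23  I6 WR R6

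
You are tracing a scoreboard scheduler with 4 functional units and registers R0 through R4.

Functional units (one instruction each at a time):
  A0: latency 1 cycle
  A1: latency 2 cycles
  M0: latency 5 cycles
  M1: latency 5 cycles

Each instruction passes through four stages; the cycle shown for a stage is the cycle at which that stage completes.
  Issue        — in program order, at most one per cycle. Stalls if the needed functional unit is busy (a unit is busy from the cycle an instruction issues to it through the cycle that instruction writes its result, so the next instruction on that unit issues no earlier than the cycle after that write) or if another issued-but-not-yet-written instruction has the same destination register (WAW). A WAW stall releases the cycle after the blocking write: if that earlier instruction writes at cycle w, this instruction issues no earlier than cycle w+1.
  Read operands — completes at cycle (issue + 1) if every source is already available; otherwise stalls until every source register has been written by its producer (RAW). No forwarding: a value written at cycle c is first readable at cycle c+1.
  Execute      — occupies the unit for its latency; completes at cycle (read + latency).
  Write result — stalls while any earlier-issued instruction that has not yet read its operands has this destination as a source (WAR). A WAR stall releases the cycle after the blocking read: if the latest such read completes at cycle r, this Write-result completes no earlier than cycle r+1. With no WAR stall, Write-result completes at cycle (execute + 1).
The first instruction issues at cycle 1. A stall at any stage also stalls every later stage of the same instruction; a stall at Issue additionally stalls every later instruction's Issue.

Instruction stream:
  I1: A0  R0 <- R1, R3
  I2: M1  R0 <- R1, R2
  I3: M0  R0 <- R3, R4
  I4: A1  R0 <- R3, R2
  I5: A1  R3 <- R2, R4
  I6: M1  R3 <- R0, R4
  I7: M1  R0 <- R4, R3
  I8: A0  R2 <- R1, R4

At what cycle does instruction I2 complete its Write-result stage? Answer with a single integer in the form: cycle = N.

I1: IS=1 RO=2 EX=3 WR=4
I2: IS=5 RO=6 EX=11 WR=12  [WAW R0: wait I1 write@4]
I3: IS=13 RO=14 EX=19 WR=20  [WAW R0: wait I2 write@12]
I4: IS=21 RO=22 EX=24 WR=25  [WAW R0: wait I3 write@20]
I5: IS=26 RO=27 EX=29 WR=30  [struct: A1 busy until I4 writes@25]
I6: IS=31 RO=32 EX=37 WR=38  [WAW R3: wait I5 write@30]
I7: IS=39 RO=40 EX=45 WR=46  [struct: M1 busy until I6 writes@38]
I8: IS=40 RO=41 EX=42 WR=43

cycle = 12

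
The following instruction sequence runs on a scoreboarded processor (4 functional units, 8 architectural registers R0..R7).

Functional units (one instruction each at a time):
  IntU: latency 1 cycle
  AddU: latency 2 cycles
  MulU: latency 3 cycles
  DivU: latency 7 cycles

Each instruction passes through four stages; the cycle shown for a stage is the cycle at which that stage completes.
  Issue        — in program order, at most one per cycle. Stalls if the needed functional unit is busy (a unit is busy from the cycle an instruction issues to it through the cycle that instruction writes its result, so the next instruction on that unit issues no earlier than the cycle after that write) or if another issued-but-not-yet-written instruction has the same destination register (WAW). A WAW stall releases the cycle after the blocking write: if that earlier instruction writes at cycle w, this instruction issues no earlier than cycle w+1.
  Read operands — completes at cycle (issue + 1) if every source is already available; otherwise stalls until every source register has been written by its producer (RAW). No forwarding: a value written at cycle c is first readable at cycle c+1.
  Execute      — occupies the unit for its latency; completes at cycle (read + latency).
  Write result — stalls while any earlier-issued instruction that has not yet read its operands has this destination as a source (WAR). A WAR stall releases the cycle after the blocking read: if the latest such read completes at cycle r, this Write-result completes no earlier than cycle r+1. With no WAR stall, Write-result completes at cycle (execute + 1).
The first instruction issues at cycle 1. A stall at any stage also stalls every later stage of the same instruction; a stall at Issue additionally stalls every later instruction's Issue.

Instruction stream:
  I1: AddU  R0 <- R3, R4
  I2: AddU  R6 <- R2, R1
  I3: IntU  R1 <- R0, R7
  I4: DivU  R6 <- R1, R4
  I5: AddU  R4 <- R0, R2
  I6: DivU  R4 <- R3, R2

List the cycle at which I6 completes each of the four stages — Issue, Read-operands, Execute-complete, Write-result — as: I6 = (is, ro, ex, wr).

  I1 | 1 | 2 | 4 | 5
  I2 | 6 | 7 | 9 | 10   struct: AddU busy until I1 writes@5
  I3 | 7 | 8 | 9 | 10
  I4 | 11 | 12 | 19 | 20   WAW R6: wait I2 write@10
  I5 | 12 | 13 | 15 | 16
  I6 | 21 | 22 | 29 | 30   struct: DivU busy until I4 writes@20

I6 = (21, 22, 29, 30)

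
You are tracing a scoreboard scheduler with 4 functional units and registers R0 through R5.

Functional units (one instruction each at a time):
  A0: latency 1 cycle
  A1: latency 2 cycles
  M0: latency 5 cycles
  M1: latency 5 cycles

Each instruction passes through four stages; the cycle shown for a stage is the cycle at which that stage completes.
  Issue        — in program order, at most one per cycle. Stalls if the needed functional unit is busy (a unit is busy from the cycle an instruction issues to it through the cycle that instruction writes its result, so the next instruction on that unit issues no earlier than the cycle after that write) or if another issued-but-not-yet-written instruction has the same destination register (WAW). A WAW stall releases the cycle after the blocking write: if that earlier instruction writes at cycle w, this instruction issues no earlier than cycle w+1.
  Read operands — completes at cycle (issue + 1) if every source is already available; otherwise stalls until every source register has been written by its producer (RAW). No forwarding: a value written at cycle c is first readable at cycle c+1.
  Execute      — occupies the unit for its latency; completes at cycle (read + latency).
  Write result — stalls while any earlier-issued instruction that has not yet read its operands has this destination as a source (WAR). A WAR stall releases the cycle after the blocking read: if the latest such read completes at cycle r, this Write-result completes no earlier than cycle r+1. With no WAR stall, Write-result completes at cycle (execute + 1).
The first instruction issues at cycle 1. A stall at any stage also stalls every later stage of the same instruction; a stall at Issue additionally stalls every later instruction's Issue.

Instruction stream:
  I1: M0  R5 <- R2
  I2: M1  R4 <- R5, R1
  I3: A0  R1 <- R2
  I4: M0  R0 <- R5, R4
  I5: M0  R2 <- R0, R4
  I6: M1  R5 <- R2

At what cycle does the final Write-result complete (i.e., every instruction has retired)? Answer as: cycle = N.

1) issue 1, read 2, done 7, write 8
2) issue 2, read 9, done 14, write 15  <RAW R5: wait I1 write@8>
3) issue 3, read 4, done 5, write 10  <WAR R1: wait I2 read@9>
4) issue 9, read 16, done 21, write 22  <struct: M0 busy until I1 writes@8 / RAW R4: wait I2 write@15>
5) issue 23, read 24, done 29, write 30  <struct: M0 busy until I4 writes@22>
6) issue 24, read 31, done 36, write 37  <RAW R2: wait I5 write@30>

cycle = 37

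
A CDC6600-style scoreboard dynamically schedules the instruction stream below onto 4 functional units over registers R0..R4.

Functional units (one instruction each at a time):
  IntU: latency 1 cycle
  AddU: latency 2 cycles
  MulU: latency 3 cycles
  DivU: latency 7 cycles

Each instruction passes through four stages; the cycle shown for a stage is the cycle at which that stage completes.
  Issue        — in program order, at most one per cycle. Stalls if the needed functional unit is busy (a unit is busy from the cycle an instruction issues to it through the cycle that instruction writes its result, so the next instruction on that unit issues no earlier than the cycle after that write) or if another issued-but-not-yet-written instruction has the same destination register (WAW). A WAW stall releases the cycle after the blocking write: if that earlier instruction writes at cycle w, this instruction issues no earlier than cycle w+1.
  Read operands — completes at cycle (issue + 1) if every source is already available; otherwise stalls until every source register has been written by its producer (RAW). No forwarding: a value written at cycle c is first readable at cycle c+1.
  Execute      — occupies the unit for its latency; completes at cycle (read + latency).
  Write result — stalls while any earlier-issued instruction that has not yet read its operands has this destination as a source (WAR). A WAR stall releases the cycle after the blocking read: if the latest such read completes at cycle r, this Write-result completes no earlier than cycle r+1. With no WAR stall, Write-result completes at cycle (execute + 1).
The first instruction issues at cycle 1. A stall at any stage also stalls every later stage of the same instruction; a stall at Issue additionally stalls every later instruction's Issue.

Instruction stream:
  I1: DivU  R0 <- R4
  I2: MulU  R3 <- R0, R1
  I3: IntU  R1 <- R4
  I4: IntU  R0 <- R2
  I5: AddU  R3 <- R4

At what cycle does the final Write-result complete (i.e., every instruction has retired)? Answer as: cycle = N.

cycle = 20

  I1 | 1 | 2 | 9 | 10
  I2 | 2 | 11 | 14 | 15   RAW R0: wait I1 write@10
  I3 | 3 | 4 | 5 | 12   WAR R1: wait I2 read@11
  I4 | 13 | 14 | 15 | 16   struct: IntU busy until I3 writes@12
  I5 | 16 | 17 | 19 | 20   WAW R3: wait I2 write@15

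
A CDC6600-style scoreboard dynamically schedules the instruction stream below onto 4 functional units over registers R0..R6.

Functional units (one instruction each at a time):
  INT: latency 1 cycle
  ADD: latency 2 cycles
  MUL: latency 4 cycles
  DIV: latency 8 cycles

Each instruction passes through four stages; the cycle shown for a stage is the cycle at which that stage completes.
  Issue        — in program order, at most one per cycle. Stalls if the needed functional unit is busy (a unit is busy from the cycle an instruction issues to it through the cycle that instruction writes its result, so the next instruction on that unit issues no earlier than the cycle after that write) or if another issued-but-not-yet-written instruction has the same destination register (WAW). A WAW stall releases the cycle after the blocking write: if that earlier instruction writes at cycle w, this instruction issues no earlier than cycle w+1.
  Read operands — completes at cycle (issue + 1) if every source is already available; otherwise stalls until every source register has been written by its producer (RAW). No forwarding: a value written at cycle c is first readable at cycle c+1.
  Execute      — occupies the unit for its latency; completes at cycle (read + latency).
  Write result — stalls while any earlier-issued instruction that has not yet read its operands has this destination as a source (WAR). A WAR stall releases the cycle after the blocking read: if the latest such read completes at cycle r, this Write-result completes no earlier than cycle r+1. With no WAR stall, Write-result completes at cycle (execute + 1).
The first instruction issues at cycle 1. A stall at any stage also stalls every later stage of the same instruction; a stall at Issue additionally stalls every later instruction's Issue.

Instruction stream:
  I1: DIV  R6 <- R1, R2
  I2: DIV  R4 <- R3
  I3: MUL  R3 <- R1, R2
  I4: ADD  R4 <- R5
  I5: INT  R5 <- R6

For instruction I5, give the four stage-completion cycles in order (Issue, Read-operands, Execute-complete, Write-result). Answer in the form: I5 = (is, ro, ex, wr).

I5 = (24, 25, 26, 27)

[I1] 1/2/10/11
[I2] 12/13/21/22  (struct: DIV busy until I1 writes@11)
[I3] 13/14/18/19
[I4] 23/24/26/27  (WAW R4: wait I2 write@22)
[I5] 24/25/26/27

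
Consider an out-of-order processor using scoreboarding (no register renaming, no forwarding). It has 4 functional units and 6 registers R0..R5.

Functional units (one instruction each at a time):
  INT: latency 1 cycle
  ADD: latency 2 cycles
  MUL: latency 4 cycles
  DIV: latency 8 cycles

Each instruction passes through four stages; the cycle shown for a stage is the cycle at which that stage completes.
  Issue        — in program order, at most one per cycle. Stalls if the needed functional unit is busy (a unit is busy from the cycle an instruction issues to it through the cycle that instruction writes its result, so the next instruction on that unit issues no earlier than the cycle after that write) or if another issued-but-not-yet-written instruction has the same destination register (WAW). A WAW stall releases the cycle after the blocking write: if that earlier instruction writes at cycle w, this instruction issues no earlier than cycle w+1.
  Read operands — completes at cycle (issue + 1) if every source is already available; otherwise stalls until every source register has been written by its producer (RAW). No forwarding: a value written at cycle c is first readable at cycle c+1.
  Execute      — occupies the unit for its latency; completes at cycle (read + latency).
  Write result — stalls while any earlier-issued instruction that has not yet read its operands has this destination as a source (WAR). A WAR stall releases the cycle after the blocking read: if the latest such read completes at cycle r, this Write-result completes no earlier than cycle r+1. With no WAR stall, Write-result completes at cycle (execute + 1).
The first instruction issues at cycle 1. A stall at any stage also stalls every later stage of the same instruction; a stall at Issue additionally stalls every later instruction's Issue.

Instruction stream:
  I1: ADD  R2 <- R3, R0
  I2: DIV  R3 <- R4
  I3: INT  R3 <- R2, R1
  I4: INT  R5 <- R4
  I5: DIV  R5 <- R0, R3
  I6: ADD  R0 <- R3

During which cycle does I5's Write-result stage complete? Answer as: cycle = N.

cycle = 31

t=1  I1 dispatched to ADD
t=2  I1 operands ready · I2 dispatched to DIV
t=3  I2 operands ready
t=4  I1 complete
t=5  R2←I1
t=11  I2 complete
t=12  R3←I2
t=13  I3 dispatched to INT
t=14  I3 operands ready
t=15  I3 complete
t=16  R3←I3
t=17  I4 dispatched to INT
t=18  I4 operands ready
t=19  I4 complete
t=20  R5←I4
t=21  I5 dispatched to DIV
t=22  I5 operands ready · I6 dispatched to ADD
t=23  I6 operands ready
t=25  I6 complete
t=26  R0←I6
t=30  I5 complete
t=31  R5←I5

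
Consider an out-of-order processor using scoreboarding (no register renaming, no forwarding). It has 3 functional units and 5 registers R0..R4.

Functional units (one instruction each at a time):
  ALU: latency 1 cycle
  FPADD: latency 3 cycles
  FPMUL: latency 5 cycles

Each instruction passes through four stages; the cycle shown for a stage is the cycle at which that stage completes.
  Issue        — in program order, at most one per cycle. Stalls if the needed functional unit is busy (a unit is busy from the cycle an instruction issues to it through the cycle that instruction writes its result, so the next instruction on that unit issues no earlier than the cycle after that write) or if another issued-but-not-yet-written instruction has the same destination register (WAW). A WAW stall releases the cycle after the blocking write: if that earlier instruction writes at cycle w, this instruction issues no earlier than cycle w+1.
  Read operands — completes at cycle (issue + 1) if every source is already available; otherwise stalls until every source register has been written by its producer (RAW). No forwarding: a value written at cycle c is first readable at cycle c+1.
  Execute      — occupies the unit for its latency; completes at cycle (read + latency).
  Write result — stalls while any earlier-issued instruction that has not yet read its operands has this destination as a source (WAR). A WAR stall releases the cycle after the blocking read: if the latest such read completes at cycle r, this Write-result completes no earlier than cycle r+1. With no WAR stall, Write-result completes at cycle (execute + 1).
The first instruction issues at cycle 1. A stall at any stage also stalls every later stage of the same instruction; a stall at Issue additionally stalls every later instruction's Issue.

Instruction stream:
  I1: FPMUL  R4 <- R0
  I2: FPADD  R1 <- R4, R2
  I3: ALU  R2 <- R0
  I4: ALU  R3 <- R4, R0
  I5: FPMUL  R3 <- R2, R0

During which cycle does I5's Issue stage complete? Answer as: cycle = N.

I1  is:1  ro:2  ex:7  wr:8
I2  is:2  ro:9  ex:12  wr:13  — RAW R4: wait I1 write@8
I3  is:3  ro:4  ex:5  wr:10  — WAR R2: wait I2 read@9
I4  is:11  ro:12  ex:13  wr:14  — struct: ALU busy until I3 writes@10
I5  is:15  ro:16  ex:21  wr:22  — WAW R3: wait I4 write@14

cycle = 15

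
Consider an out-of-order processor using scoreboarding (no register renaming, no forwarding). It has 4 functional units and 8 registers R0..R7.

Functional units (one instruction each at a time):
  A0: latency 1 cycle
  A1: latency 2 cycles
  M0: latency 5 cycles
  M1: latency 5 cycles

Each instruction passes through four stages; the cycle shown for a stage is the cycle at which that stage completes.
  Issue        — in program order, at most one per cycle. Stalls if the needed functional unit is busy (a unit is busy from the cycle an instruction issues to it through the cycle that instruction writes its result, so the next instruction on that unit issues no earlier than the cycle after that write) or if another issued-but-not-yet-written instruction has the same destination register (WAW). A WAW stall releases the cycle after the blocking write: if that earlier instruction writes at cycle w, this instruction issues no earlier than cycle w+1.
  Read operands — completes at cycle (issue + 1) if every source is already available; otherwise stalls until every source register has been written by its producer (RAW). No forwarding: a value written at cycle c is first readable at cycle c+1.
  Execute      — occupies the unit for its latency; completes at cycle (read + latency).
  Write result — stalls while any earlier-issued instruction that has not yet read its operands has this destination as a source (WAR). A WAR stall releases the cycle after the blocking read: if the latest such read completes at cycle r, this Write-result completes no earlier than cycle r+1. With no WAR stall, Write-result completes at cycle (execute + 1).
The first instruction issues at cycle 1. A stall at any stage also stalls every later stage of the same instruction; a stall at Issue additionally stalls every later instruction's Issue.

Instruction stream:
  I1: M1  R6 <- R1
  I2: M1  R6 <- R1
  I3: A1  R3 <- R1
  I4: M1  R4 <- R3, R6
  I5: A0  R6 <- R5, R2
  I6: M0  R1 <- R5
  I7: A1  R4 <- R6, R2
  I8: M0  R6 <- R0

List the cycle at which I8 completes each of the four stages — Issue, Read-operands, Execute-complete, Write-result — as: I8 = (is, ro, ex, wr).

t=1  issue I1 (M1)
t=2  I1 read-ops
t=7  I1 finished on M1
t=8  I1→R6
t=9  issue I2 (M1)
t=10  I2 read-ops | issue I3 (A1)
t=11  I3 read-ops
t=13  I3 finished on A1
t=14  I3→R3
t=15  I2 finished on M1
t=16  I2→R6
t=17  issue I4 (M1)
t=18  I4 read-ops | issue I5 (A0)
t=19  I5 read-ops | issue I6 (M0)
t=20  I5 finished on A0 | I6 read-ops
t=21  I5→R6
t=23  I4 finished on M1
t=24  I4→R4
t=25  I6 finished on M0 | issue I7 (A1)
t=26  I6→R1 | I7 read-ops
t=27  issue I8 (M0)
t=28  I7 finished on A1 | I8 read-ops
t=29  I7→R4
t=33  I8 finished on M0
t=34  I8→R6

I8 = (27, 28, 33, 34)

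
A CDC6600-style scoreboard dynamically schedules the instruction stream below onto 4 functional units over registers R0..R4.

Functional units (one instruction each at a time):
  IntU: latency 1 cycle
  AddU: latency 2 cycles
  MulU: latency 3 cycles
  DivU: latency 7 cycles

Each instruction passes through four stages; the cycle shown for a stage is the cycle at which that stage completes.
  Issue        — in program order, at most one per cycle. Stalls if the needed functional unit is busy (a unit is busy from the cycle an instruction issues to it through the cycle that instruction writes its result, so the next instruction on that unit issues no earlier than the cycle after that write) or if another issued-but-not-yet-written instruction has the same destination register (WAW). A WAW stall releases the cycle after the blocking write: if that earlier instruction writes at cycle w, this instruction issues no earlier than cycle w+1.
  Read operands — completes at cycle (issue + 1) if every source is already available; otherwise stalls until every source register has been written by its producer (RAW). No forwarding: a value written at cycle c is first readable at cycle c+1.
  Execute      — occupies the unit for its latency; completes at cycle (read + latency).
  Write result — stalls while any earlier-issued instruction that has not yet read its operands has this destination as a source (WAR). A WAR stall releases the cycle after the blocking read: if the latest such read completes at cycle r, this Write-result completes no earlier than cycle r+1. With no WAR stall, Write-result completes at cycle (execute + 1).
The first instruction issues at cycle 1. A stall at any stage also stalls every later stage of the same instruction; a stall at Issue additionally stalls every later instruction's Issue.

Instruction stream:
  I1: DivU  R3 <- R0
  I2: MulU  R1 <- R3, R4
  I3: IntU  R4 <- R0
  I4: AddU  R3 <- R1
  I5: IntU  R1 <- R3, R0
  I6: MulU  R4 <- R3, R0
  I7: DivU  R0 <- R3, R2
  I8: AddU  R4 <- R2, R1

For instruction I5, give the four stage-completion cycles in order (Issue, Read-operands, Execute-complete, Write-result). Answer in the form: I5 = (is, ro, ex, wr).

1) issue 1, read 2, done 9, write 10
2) issue 2, read 11, done 14, write 15  <RAW R3: wait I1 write@10>
3) issue 3, read 4, done 5, write 12  <WAR R4: wait I2 read@11>
4) issue 11, read 16, done 18, write 19  <WAW R3: wait I1 write@10 / RAW R1: wait I2 write@15>
5) issue 16, read 20, done 21, write 22  <WAW R1: wait I2 write@15 / RAW R3: wait I4 write@19>
6) issue 17, read 20, done 23, write 24  <RAW R3: wait I4 write@19>
7) issue 18, read 20, done 27, write 28  <RAW R3: wait I4 write@19>
8) issue 25, read 26, done 28, write 29  <WAW R4: wait I6 write@24>

I5 = (16, 20, 21, 22)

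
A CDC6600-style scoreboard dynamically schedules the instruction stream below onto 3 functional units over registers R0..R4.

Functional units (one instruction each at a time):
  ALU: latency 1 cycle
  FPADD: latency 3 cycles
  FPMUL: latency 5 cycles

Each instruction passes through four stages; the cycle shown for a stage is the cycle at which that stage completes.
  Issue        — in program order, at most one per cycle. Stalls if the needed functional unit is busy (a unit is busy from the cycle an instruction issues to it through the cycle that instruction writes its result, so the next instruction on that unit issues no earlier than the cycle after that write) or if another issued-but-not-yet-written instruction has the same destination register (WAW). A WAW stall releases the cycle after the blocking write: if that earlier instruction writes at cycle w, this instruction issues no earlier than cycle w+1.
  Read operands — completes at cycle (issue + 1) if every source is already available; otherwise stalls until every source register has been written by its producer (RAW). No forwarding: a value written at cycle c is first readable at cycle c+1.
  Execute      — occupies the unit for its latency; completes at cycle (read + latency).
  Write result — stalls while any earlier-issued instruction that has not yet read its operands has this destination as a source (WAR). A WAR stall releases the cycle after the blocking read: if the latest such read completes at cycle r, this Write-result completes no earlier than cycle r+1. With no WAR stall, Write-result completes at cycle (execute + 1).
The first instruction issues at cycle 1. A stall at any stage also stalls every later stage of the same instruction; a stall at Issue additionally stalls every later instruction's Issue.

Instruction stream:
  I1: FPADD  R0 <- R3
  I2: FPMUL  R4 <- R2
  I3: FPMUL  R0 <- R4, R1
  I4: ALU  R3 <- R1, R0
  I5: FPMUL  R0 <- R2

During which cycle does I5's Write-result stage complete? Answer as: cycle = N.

cycle = 25

[I1] 1/2/5/6
[I2] 2/3/8/9
[I3] 10/11/16/17  (struct: FPMUL busy until I2 writes@9)
[I4] 11/18/19/20  (RAW R0: wait I3 write@17)
[I5] 18/19/24/25  (struct: FPMUL busy until I3 writes@17)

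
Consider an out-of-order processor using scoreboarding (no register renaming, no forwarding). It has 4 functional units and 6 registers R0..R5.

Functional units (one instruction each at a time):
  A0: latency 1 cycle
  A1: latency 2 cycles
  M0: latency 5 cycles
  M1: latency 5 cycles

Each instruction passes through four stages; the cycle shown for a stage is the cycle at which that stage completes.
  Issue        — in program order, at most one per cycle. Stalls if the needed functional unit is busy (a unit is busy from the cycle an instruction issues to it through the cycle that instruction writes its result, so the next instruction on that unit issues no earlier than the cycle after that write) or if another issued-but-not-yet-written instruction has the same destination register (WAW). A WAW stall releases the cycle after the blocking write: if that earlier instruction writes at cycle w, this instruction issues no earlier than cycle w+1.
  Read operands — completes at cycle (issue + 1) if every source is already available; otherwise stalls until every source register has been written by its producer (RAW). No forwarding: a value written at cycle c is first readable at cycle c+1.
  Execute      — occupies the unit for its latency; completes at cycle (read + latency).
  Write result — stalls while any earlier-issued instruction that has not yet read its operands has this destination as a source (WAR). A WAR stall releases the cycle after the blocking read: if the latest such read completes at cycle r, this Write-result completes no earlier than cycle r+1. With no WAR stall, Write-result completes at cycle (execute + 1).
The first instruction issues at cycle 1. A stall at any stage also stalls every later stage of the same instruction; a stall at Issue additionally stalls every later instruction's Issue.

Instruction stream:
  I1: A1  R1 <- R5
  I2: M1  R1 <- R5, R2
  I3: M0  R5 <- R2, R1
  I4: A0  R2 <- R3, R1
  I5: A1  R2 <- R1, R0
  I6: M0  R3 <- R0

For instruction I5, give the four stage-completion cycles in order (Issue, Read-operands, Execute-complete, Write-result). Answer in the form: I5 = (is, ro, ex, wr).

I5 = (17, 18, 20, 21)

t=1  I1 dispatched to A1
t=2  I1 operands ready
t=4  I1 complete
t=5  R1←I1
t=6  I2 dispatched to M1
t=7  I2 operands ready · I3 dispatched to M0
t=8  I4 dispatched to A0
t=12  I2 complete
t=13  R1←I2
t=14  I3 operands ready · I4 operands ready
t=15  I4 complete
t=16  R2←I4
t=17  I5 dispatched to A1
t=18  I5 operands ready
t=19  I3 complete
t=20  R5←I3 · I5 complete
t=21  R2←I5 · I6 dispatched to M0
t=22  I6 operands ready
t=27  I6 complete
t=28  R3←I6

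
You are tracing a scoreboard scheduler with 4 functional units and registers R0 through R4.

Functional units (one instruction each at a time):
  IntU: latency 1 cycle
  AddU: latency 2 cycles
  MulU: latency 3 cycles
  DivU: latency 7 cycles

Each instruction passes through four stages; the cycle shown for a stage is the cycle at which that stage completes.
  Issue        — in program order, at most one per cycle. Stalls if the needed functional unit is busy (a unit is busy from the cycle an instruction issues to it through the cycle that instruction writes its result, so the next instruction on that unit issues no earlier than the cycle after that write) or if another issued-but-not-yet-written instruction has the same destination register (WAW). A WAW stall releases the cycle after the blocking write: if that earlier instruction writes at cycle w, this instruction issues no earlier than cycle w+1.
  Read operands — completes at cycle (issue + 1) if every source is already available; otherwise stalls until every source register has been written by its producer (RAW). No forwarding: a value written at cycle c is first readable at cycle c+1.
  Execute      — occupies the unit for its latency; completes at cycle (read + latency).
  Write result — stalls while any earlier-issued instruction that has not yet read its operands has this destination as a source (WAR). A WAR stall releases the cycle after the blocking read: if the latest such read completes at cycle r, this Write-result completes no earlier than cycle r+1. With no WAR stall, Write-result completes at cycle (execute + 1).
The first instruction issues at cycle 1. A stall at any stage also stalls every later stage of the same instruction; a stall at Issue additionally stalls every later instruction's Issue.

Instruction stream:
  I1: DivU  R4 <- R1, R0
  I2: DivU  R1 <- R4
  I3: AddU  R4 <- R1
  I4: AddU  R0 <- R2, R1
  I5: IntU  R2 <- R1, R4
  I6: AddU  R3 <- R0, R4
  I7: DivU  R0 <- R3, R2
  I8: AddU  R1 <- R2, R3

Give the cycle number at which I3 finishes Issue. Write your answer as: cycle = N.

cycle = 12

1) issue 1, read 2, done 9, write 10
2) issue 11, read 12, done 19, write 20  <struct: DivU busy until I1 writes@10>
3) issue 12, read 21, done 23, write 24  <RAW R1: wait I2 write@20>
4) issue 25, read 26, done 28, write 29  <struct: AddU busy until I3 writes@24>
5) issue 26, read 27, done 28, write 29
6) issue 30, read 31, done 33, write 34  <struct: AddU busy until I4 writes@29>
7) issue 31, read 35, done 42, write 43  <RAW R3: wait I6 write@34>
8) issue 35, read 36, done 38, write 39  <struct: AddU busy until I6 writes@34>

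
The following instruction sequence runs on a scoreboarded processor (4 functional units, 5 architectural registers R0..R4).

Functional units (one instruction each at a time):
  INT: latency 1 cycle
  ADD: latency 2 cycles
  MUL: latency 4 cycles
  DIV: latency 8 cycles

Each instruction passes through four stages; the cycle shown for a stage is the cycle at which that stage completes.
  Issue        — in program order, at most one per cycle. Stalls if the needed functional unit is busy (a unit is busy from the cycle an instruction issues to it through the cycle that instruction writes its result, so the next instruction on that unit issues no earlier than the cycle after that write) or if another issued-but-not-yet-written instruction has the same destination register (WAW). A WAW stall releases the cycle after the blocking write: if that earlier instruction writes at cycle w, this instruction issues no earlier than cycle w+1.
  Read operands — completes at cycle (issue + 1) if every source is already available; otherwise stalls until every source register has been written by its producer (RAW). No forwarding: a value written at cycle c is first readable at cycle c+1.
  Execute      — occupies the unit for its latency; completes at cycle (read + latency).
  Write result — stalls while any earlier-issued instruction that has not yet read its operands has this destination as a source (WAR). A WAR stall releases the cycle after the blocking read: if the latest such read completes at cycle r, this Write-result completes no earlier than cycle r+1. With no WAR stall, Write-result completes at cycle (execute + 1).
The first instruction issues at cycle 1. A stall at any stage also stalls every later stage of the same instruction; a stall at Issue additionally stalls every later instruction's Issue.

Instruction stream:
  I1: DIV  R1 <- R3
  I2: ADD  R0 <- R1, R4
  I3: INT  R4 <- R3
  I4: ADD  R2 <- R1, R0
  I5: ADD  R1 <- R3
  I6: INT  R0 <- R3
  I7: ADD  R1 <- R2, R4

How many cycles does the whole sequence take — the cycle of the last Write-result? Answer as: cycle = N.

cycle 1: I1→DIV
cycle 2: I1 RO, I2→ADD
cycle 3: I3→INT
cycle 4: I3 RO
cycle 5: I3 EX
cycle 10: I1 EX
cycle 11: I1 WR R1
cycle 12: I2 RO
cycle 13: I3 WR R4
cycle 14: I2 EX
cycle 15: I2 WR R0
cycle 16: I4→ADD
cycle 17: I4 RO
cycle 19: I4 EX
cycle 20: I4 WR R2
cycle 21: I5→ADD
cycle 22: I5 RO, I6→INT
cycle 23: I6 RO
cycle 24: I5 EX, I6 EX
cycle 25: I5 WR R1, I6 WR R0
cycle 26: I7→ADD
cycle 27: I7 RO
cycle 29: I7 EX
cycle 30: I7 WR R1

cycle = 30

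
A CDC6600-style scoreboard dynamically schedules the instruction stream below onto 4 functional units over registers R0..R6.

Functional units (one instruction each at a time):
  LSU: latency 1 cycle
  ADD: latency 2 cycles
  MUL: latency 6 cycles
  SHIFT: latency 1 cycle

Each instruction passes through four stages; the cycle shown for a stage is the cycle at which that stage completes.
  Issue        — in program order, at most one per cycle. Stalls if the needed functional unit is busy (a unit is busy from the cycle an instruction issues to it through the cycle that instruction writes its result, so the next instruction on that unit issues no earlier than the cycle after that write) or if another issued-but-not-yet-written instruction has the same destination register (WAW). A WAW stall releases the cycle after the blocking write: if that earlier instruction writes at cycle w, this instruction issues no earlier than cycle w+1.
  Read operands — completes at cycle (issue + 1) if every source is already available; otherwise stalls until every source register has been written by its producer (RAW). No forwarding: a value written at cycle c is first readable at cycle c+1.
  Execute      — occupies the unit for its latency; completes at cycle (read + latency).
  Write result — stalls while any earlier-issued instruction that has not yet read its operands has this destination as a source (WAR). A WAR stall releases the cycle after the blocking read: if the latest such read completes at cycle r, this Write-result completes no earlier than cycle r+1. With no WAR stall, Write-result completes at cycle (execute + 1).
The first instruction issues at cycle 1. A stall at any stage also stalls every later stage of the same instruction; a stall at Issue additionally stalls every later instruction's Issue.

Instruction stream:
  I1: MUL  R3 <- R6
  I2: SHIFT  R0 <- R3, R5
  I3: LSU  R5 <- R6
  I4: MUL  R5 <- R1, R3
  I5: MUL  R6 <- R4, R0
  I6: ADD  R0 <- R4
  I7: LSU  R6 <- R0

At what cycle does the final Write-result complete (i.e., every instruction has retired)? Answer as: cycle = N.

cycle = 33

1) issue 1, read 2, done 8, write 9
2) issue 2, read 10, done 11, write 12  <RAW R3: wait I1 write@9>
3) issue 3, read 4, done 5, write 11  <WAR R5: wait I2 read@10>
4) issue 12, read 13, done 19, write 20  <WAW R5: wait I3 write@11>
5) issue 21, read 22, done 28, write 29  <struct: MUL busy until I4 writes@20>
6) issue 22, read 23, done 25, write 26
7) issue 30, read 31, done 32, write 33  <WAW R6: wait I5 write@29>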